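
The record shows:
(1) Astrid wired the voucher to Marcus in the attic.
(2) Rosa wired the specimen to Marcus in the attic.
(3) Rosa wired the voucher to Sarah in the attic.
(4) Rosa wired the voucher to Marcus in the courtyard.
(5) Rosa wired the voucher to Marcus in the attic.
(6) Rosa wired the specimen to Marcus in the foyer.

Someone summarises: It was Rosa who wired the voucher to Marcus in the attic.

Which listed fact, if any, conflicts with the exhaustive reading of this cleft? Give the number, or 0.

The cleft puts "Rosa" in focus and presupposes the open proposition with thing = the voucher, recipient = Marcus, setting = in the attic.
The exhaustive reading says no other agent fits that background.
But fact (1) also has thing = the voucher, recipient = Marcus, setting = in the attic, with agent = Astrid — so the exhaustive reading fails.

1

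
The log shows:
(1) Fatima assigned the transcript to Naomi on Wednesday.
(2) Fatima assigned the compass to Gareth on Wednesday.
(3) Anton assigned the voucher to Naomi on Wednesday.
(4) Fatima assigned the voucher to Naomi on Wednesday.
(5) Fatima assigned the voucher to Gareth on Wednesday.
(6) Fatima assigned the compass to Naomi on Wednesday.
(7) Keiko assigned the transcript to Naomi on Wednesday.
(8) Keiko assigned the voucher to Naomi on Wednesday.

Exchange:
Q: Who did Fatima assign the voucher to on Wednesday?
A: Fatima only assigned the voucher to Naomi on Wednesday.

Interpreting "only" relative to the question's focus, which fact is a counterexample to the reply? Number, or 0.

5

Answering "Who did ... to ...?" puts focus on the recipient — here, "Naomi".
So "only" ranges over recipients; the rest (Fatima as agent and the voucher as thing and on Wednesday as setting) is presupposed.
Fact (5) keeps Fatima as agent and the voucher as thing and on Wednesday as setting but has recipient = Gareth; that refutes the reply.
(Fact (1) would refute a reading with focus on the thing — but that is not what the question asks.)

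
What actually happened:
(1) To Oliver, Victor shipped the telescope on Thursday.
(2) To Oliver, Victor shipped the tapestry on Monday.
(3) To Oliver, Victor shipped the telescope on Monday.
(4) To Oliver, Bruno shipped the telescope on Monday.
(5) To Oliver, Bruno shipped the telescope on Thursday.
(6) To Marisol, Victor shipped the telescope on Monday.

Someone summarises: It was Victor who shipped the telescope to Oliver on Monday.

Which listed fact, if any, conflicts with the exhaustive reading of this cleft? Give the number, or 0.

Focus of the cleft: "Victor" (the agent). Presupposed background: thing = the telescope, recipient = Oliver, setting = on Monday.
The exhaustive reading says no other agent fits that background.
But fact (4) also has thing = the telescope, recipient = Oliver, setting = on Monday, with agent = Bruno — so the exhaustive reading fails.

4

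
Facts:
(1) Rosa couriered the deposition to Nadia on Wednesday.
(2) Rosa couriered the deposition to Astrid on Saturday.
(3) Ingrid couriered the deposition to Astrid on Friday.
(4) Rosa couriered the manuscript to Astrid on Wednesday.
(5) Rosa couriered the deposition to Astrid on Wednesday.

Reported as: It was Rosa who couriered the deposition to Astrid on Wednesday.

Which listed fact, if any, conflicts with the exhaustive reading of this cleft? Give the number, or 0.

Focus of the cleft: "Rosa" (the agent). Presupposed background: thing = the deposition, recipient = Astrid, setting = on Wednesday.
Exhaustivity: Rosa is the only agent satisfying that background.
Every other fact differs from the presupposition on some backgrounded slot, so none challenges the exhaustivity.

0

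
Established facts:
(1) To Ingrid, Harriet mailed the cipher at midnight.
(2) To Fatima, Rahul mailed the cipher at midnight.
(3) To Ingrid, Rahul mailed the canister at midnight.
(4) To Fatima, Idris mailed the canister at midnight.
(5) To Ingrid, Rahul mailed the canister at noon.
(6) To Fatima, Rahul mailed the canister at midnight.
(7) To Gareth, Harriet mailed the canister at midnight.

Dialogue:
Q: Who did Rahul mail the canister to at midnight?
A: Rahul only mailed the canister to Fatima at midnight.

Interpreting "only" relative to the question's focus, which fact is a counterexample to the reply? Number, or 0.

Answering "Who did ... to ...?" puts focus on the recipient — here, "Fatima".
"Only" then excludes alternative recipients while the background — agent = Rahul, thing = the canister, setting = at midnight — is held fixed.
Fact (3) keeps agent = Rahul, thing = the canister, setting = at midnight but has recipient = Ingrid; that refutes the reply.
(Fact (2) would refute a reading with focus on the thing — but that is not what the question asks.)

3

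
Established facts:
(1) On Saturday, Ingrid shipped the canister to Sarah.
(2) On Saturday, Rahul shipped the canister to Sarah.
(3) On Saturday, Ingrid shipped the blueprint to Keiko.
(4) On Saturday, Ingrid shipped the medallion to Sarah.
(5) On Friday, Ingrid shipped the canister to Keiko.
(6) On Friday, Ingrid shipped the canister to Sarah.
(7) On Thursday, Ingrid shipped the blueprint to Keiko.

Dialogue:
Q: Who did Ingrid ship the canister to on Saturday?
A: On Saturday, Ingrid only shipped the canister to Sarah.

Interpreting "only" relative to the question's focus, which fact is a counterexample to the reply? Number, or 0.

Answering "Who did ... to ...?" puts focus on the recipient — here, "Sarah".
"Only" then excludes alternative recipients while the background — Ingrid as agent and the canister as thing and on Saturday as setting — is held fixed.
No listed fact shares that background with another recipient. Nothing contradicts the reply.
(Fact (6) would refute a reading with focus on the setting — but that is not what the question asks.)

0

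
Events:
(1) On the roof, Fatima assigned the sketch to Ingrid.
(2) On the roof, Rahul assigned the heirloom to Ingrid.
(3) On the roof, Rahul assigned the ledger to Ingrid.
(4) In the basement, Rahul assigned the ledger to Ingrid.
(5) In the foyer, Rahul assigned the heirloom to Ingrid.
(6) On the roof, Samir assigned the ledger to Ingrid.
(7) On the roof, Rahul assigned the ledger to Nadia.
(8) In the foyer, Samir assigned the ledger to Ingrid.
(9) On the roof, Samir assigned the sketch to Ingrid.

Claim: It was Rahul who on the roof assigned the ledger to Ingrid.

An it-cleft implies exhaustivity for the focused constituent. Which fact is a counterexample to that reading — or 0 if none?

Focus of the cleft: "Rahul" (the agent). Presupposed background: the ledger as thing and Ingrid as recipient and on the roof as setting.
The exhaustive reading says no other agent fits that background.
Fact (6) shares the background but with agent = Samir; exhaustivity is violated.

6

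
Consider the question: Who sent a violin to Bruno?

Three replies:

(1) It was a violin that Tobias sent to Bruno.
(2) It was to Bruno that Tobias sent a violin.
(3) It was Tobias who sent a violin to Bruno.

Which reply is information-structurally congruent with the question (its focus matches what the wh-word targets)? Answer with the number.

The question word "who" targets the subject (agent).
Option (1) clefts "a violin" — the direct object, not what was asked.
Option (2) clefts "to Bruno" — the recipient, not what was asked.
Option (3) clefts "Tobias" — that matches what the question asks about.
So the congruent reply is (3).

3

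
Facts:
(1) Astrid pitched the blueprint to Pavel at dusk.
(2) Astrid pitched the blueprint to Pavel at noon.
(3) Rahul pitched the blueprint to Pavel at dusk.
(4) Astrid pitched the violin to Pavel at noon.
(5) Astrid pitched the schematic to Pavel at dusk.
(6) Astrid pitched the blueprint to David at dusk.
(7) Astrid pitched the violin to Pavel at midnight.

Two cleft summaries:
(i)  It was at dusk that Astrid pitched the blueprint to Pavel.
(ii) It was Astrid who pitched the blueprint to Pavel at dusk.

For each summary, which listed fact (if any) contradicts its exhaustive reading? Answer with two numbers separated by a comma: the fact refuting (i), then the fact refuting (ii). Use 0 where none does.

(i): focus "at dusk". Looking for agent = Astrid, thing = the blueprint, recipient = Pavel with some other setting — fact (2) has at noon there. Refuted.
(ii): focus "Astrid". Looking for thing = the blueprint, recipient = Pavel, setting = at dusk with some other agent — fact (3) has Rahul there. Refuted.

2, 3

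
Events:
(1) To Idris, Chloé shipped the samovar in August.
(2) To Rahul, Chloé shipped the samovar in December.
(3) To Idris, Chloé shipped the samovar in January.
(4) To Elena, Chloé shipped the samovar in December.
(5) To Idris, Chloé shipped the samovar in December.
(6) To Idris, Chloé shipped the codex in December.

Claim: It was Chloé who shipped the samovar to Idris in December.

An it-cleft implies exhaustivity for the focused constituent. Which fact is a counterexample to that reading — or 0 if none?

0

Focus of the cleft: "Chloé" (the agent). Presupposed background: same thing, recipient, setting (the samovar / Idris / in December).
The exhaustive reading says no other agent fits that background.
Every other fact differs from the presupposition on some backgrounded slot, so none challenges the exhaustivity.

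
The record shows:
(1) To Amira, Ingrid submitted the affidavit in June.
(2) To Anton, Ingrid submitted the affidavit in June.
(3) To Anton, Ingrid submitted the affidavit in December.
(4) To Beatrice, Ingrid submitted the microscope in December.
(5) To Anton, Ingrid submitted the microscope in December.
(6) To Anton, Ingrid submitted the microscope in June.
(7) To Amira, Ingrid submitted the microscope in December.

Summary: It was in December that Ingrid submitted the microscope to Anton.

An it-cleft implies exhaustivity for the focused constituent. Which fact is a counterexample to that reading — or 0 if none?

6

Focus of the cleft: "in December" (the setting). Presupposed background: same agent, thing, recipient (Ingrid / the microscope / Anton).
Exhaustivity: in December is the only setting satisfying that background.
But fact (6) also has same agent, thing, recipient (Ingrid / the microscope / Anton), with setting = in June — so the exhaustive reading fails.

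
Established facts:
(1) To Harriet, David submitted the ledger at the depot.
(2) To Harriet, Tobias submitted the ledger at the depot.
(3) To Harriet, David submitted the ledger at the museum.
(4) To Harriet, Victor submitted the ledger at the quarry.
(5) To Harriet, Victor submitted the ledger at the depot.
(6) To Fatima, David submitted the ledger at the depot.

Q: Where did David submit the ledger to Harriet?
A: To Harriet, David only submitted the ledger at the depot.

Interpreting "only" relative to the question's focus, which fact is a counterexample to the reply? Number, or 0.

The question "Where did ...?" targets the setting, so in the reply the focus falls on "at the depot".
So "only" ranges over settings; the rest (agent = David, thing = the ledger, recipient = Harriet) is presupposed.
Fact (3) keeps agent = David, thing = the ledger, recipient = Harriet but has setting = at the museum; that refutes the reply.
(Fact (6) would refute a reading with focus on the recipient — but that is not what the question asks.)

3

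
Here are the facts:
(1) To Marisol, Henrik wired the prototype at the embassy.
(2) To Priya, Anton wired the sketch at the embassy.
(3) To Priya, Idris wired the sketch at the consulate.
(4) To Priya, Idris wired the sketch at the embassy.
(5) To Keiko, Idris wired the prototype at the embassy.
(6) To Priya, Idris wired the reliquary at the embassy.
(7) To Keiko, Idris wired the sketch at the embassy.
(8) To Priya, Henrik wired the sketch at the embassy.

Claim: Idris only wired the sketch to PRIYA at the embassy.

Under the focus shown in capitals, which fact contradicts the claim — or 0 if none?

7

Focus (in capitals) is "Priya" — the recipient. "Only" excludes alternative recipients while holding fixed Idris as agent and the sketch as thing and at the embassy as setting.
Fact (7) matches on Idris as agent and the sketch as thing and at the embassy as setting, but has recipient = Keiko instead. That refutes the claim.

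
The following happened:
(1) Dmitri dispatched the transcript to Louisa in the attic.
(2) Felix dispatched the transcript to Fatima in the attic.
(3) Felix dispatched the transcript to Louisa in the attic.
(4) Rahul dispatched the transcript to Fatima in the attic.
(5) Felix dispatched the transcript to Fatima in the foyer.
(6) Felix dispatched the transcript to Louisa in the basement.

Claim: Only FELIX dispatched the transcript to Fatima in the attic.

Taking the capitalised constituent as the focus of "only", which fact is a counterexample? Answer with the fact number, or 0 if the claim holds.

Focus (in capitals) is "Felix" — the agent. "Only" excludes alternative agents while holding fixed same thing, recipient, setting (the transcript / Fatima / in the attic).
Fact (4) matches on same thing, recipient, setting (the transcript / Fatima / in the attic), but has agent = Rahul instead. That refutes the claim.

4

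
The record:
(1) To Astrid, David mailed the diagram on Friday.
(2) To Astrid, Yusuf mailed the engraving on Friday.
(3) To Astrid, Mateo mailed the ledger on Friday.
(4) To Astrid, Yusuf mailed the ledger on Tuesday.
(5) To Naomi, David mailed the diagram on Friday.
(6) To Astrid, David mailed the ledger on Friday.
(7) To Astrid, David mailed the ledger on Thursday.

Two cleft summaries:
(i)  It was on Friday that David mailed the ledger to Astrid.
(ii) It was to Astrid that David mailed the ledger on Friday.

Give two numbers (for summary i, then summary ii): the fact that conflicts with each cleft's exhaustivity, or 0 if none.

7, 0

Summary (i) focuses "on Friday" (the setting); background same agent, thing, recipient (David / the ledger / Astrid). Fact (7) matches that background with setting = on Thursday — refutes (i).
Summary (ii) focuses "Astrid" (the recipient); background same agent, thing, setting (David / the ledger / on Friday). No fact matches that background with a different recipient, so 0.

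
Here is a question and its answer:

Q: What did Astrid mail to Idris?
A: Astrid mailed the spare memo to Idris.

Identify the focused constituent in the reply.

the spare memo

The wh-word "what" asks about the direct object.
In the answer, "Astrid" and "to Idris" are given — repeated from the question.
The constituent filling the direct object gap is "the spare memo"; that is the focus and would carry nuclear stress.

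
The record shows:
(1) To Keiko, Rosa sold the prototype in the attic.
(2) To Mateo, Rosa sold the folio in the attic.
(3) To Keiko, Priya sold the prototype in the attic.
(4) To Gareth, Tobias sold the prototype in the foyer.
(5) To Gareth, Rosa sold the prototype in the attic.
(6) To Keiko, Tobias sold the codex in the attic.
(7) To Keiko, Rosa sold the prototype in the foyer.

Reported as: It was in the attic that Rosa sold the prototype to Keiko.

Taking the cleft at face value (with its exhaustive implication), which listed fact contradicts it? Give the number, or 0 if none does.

7

The cleft puts "in the attic" in focus and presupposes the open proposition with same agent, thing, recipient (Rosa / the prototype / Keiko).
Exhaustivity: in the attic is the only setting satisfying that background.
Fact (7) shares the background but with setting = in the foyer; exhaustivity is violated.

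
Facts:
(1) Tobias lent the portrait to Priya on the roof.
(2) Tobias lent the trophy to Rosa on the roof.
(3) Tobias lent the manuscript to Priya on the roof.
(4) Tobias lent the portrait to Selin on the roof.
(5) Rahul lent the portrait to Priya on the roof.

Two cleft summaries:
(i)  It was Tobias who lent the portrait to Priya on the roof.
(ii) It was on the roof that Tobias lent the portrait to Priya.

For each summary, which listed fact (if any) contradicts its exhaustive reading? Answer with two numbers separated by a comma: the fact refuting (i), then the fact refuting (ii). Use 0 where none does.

Summary (i) focuses "Tobias" (the agent); background same thing, recipient, setting (the portrait / Priya / on the roof). Fact (5) matches that background with agent = Rahul — refutes (i).
Summary (ii) focuses "on the roof" (the setting); background same agent, thing, recipient (Tobias / the portrait / Priya). No fact matches that background with a different setting, so 0.

5, 0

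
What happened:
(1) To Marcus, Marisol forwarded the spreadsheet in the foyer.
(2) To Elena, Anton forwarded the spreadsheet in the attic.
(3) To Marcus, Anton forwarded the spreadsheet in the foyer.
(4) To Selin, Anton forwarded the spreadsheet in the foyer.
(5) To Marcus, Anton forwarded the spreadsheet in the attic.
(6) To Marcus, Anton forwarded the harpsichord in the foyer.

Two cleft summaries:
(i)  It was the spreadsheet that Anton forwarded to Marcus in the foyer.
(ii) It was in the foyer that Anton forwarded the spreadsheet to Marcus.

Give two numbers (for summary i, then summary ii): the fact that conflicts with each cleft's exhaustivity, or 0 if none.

(i): focus "the spreadsheet". Looking for agent = Anton, recipient = Marcus, setting = in the foyer with some other thing — fact (6) has the harpsichord there. Refuted.
(ii): focus "in the foyer". Looking for agent = Anton, thing = the spreadsheet, recipient = Marcus with some other setting — fact (5) has in the attic there. Refuted.

6, 5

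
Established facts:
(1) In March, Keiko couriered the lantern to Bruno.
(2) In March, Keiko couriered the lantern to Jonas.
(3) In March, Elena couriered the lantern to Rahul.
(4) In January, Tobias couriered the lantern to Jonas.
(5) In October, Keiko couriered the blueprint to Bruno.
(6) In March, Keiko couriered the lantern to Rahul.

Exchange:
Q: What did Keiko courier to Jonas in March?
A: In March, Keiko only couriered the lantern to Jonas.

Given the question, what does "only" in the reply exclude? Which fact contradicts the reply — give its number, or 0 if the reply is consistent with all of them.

The question "What did ...?" targets the thing, so in the reply the focus falls on "the lantern".
"Only" then excludes alternative things while the background — same agent, recipient, setting (Keiko / Jonas / in March) — is held fixed.
No fact keeps same agent, recipient, setting (Keiko / Jonas / in March) while changing the thing; every other fact differs on something backgrounded. The reply stands.
(Fact (1) would refute a reading with focus on the recipient — but that is not what the question asks.)

0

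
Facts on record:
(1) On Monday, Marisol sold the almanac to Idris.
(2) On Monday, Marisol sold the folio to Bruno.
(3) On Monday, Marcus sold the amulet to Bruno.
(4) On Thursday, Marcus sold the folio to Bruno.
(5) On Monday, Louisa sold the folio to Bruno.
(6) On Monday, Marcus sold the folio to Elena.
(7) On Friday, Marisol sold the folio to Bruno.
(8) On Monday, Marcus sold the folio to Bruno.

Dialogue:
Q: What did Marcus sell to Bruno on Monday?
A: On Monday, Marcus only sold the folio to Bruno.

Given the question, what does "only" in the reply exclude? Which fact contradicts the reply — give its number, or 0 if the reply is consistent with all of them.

Answering "What did ...?" puts focus on the thing — here, "the folio".
So "only" ranges over things; the rest (Marcus as agent and Bruno as recipient and on Monday as setting) is presupposed.
Fact (3) shares the background with a different thing (the amulet) — counterexample.
(Fact (4) would refute a reading with focus on the setting — but that is not what the question asks.)

3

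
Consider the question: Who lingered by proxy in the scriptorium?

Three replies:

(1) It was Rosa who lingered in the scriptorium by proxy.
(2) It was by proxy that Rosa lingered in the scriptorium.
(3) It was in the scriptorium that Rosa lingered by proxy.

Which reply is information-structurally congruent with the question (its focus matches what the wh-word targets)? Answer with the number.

The question word "who" targets the subject (agent).
Option (1) clefts "Rosa" — that matches what the question asks about.
Option (2) clefts "by proxy" — the manner, not what was asked.
Option (3) clefts "in the scriptorium" — the location, not what was asked.
So the congruent reply is (1).

1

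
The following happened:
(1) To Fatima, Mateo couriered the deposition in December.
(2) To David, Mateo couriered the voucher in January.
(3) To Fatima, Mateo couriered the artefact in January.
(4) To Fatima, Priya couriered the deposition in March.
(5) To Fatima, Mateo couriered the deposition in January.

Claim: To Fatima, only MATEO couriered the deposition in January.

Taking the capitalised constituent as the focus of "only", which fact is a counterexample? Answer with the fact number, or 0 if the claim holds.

Focus (in capitals) is "Mateo" — the agent. "Only" excludes alternative agents while holding fixed same thing, recipient, setting (the deposition / Fatima / in January).
Every other fact changes something in the background, not just the agent. Nothing refutes the claim.

0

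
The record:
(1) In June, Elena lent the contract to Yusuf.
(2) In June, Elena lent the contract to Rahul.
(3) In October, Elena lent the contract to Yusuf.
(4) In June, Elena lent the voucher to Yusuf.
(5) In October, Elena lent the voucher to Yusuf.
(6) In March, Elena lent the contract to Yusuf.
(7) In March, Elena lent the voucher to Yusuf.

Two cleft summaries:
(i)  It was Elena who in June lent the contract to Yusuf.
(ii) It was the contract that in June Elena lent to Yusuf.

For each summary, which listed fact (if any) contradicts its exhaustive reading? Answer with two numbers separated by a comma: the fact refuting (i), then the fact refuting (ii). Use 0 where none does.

Summary (i) focuses "Elena" (the agent); background same thing, recipient, setting (the contract / Yusuf / in June). No fact matches that background with a different agent, so 0.
Summary (ii) focuses "the contract" (the thing); background same agent, recipient, setting (Elena / Yusuf / in June). Fact (4) matches that background with thing = the voucher — refutes (ii).

0, 4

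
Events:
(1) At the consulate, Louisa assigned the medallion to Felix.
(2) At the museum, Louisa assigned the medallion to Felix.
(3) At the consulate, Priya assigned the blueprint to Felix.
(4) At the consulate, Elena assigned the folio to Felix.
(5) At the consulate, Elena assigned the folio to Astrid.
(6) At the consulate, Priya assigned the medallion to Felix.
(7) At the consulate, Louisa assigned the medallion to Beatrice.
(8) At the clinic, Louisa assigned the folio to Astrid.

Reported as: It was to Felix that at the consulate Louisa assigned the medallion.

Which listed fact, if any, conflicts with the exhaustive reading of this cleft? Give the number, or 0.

Focus of the cleft: "Felix" (the recipient). Presupposed background: agent = Louisa, thing = the medallion, setting = at the consulate.
Exhaustivity: Felix is the only recipient satisfying that background.
Fact (7) shares the background but with recipient = Beatrice; exhaustivity is violated.

7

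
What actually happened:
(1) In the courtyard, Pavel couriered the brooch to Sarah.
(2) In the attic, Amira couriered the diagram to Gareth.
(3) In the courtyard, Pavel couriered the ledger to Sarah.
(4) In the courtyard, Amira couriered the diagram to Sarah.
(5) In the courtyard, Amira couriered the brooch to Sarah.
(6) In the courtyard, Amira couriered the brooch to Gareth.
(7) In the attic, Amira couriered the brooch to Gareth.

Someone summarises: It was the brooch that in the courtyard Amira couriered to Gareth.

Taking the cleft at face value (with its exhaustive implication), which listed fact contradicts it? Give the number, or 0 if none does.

The cleft puts "the brooch" in focus and presupposes the open proposition with same agent, recipient, setting (Amira / Gareth / in the courtyard).
Exhaustivity: the brooch is the only thing satisfying that background.
Every other fact differs from the presupposition on some backgrounded slot, so none challenges the exhaustivity.

0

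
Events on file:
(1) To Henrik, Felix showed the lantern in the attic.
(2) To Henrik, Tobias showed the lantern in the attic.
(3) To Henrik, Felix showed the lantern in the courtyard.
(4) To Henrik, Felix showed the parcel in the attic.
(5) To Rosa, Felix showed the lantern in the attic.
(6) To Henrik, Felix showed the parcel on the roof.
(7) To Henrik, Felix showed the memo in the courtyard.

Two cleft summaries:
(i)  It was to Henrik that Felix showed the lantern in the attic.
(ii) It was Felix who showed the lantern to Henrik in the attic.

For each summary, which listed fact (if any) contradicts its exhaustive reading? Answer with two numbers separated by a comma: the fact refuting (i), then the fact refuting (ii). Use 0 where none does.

Summary (i) focuses "Henrik" (the recipient); background same agent, thing, setting (Felix / the lantern / in the attic). Fact (5) matches that background with recipient = Rosa — refutes (i).
Summary (ii) focuses "Felix" (the agent); background same thing, recipient, setting (the lantern / Henrik / in the attic). Fact (2) matches that background with agent = Tobias — refutes (ii).

5, 2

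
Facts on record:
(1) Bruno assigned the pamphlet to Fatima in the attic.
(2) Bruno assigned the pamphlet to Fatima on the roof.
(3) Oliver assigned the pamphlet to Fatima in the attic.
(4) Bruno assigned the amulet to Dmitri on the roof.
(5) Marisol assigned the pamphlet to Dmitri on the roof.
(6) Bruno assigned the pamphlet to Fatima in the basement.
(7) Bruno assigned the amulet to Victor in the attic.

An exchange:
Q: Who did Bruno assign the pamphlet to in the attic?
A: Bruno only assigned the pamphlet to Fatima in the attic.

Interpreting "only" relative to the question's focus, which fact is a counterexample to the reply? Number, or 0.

Answering "Who did ... to ...?" puts focus on the recipient — here, "Fatima".
So "only" ranges over recipients; the rest (same agent, thing, setting (Bruno / the pamphlet / in the attic)) is presupposed.
No listed fact shares that background with another recipient. Nothing contradicts the reply.
(Fact (2) would refute a reading with focus on the setting — but that is not what the question asks.)

0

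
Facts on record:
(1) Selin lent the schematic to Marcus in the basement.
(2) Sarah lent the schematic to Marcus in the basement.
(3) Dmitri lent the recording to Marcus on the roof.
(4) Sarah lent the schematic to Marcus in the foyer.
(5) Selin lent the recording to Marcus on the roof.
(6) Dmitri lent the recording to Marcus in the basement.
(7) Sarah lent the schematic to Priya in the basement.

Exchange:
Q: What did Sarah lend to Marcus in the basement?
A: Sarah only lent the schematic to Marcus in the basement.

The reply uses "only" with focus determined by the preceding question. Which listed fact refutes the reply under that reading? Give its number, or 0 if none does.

The question "What did ...?" targets the thing, so in the reply the focus falls on "the schematic".
So "only" ranges over things; the rest (same agent, recipient, setting (Sarah / Marcus / in the basement)) is presupposed.
No fact keeps same agent, recipient, setting (Sarah / Marcus / in the basement) while changing the thing; every other fact differs on something backgrounded. The reply stands.
(Fact (7) would refute a reading with focus on the recipient — but that is not what the question asks.)

0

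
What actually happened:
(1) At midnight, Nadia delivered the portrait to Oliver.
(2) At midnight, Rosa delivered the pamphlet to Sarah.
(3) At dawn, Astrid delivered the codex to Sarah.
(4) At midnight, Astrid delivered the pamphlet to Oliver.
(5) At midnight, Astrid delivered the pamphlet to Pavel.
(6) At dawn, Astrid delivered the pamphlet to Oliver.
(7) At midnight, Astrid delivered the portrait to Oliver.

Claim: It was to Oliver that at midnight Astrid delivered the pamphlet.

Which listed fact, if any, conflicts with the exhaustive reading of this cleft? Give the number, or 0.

5

The cleft puts "Oliver" in focus and presupposes the open proposition with agent = Astrid, thing = the pamphlet, setting = at midnight.
Exhaustivity: Oliver is the only recipient satisfying that background.
But fact (5) also has agent = Astrid, thing = the pamphlet, setting = at midnight, with recipient = Pavel — so the exhaustive reading fails.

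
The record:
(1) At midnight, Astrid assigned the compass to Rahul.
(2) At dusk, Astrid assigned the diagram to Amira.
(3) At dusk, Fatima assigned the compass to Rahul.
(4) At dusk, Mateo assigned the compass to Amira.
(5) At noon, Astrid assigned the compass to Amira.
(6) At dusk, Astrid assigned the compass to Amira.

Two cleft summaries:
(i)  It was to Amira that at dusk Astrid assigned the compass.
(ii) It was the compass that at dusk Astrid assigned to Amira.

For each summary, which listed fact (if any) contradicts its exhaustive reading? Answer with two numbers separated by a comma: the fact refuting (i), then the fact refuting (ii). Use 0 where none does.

0, 2

(i): focus "Amira". No fact shares Astrid as agent and the compass as thing and at dusk as setting with a different recipient. 0.
(ii): focus "the compass". Looking for Astrid as agent and Amira as recipient and at dusk as setting with some other thing — fact (2) has the diagram there. Refuted.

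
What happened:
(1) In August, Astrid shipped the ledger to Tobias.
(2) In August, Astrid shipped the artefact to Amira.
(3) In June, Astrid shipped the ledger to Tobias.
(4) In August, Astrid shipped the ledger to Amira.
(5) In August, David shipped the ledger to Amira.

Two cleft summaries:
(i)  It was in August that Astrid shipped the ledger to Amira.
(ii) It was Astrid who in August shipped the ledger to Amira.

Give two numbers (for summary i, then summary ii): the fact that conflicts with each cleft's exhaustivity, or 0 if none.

0, 5

Summary (i) focuses "in August" (the setting); background Astrid as agent and the ledger as thing and Amira as recipient. No fact matches that background with a different setting, so 0.
Summary (ii) focuses "Astrid" (the agent); background the ledger as thing and Amira as recipient and in August as setting. Fact (5) matches that background with agent = David — refutes (ii).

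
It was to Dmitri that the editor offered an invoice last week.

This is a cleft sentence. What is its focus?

In an it-cleft "It was X that/who ...", the clefted constituent X is the focus; the that/who-clause expresses the presupposed open proposition.
Here the focus is "to Dmitri". The backgrounded (presupposed) material includes "the editor", "an invoice" and "last week".

to Dmitri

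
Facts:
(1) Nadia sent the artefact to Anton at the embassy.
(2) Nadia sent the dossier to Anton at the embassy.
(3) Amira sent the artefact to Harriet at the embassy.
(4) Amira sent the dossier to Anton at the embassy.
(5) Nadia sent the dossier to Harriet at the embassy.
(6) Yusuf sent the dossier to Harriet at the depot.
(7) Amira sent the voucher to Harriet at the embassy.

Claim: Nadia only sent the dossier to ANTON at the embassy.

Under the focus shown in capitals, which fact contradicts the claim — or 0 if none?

Focus (in capitals) is "Anton" — the recipient. "Only" excludes alternative recipients while holding fixed Nadia as agent and the dossier as thing and at the embassy as setting.
Fact (5) shares the background but differs in recipient (Harriet) — a counterexample.

5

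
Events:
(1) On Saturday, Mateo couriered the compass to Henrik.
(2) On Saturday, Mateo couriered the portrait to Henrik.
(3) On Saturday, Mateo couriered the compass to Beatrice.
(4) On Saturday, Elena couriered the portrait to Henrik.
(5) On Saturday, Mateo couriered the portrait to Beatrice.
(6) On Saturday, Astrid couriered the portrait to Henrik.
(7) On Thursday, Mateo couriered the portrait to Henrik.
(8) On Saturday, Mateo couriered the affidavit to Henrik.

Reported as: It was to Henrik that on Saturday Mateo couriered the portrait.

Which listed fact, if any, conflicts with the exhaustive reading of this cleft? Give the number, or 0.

The cleft puts "Henrik" in focus and presupposes the open proposition with Mateo as agent and the portrait as thing and on Saturday as setting.
Exhaustivity: Henrik is the only recipient satisfying that background.
But fact (5) also has Mateo as agent and the portrait as thing and on Saturday as setting, with recipient = Beatrice — so the exhaustive reading fails.

5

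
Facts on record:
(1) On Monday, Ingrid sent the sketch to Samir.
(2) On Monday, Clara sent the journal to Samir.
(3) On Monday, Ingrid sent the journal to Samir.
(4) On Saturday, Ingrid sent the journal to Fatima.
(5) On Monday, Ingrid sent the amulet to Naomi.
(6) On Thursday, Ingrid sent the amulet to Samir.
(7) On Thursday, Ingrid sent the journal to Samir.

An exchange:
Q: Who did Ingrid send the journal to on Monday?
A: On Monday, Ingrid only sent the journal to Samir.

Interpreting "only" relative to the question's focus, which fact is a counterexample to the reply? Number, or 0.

Answering "Who did ... to ...?" puts focus on the recipient — here, "Samir".
So "only" ranges over recipients; the rest (same agent, thing, setting (Ingrid / the journal / on Monday)) is presupposed.
No fact keeps same agent, thing, setting (Ingrid / the journal / on Monday) while changing the recipient; every other fact differs on something backgrounded. The reply stands.
(Fact (1) would refute a reading with focus on the thing — but that is not what the question asks.)

0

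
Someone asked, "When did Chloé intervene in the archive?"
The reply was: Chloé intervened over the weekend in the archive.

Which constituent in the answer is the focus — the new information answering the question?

over the weekend

The wh-word "when" asks about the time.
In the answer, "Chloé" and "in the archive" are given — repeated from the question.
The constituent filling the time gap is "over the weekend"; that is the focus and would carry nuclear stress.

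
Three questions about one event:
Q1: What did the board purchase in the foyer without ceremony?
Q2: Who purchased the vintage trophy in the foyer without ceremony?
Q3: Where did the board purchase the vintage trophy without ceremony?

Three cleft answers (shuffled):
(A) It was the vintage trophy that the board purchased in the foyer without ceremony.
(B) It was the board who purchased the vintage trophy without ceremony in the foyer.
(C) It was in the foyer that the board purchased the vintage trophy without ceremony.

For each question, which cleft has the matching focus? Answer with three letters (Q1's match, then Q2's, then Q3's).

ABC

Q1 asks about the direct object; cleft (A) focuses "the vintage trophy", which is the direct object — so Q1 → A.
Q2 asks about the subject (agent); cleft (B) focuses "the board", which is the subject (agent) — so Q2 → B.
Q3 asks about the location; cleft (C) focuses "in the foyer", which is the location — so Q3 → C.
Mapping: Q1→A, Q2→B, Q3→C.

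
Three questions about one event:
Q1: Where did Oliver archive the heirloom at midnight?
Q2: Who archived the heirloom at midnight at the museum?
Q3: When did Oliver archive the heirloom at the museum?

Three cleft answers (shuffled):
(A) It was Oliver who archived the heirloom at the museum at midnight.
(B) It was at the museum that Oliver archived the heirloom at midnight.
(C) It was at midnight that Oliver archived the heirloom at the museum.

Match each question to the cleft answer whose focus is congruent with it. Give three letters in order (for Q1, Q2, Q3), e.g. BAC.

BAC

Q1 asks about the location; cleft (B) focuses "at the museum", which is the location — so Q1 → B.
Q2 asks about the subject (agent); cleft (A) focuses "Oliver", which is the subject (agent) — so Q2 → A.
Q3 asks about the time; cleft (C) focuses "at midnight", which is the time — so Q3 → C.
Mapping: Q1→B, Q2→A, Q3→C.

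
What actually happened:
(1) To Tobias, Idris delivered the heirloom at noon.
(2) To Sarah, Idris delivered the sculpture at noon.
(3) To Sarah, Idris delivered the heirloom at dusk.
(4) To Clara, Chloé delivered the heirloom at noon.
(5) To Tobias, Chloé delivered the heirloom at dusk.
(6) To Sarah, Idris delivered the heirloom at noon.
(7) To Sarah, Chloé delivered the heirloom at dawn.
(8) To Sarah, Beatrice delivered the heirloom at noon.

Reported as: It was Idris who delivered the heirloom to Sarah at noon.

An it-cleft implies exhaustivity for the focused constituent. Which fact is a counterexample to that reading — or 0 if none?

8

The cleft puts "Idris" in focus and presupposes the open proposition with the heirloom as thing and Sarah as recipient and at noon as setting.
Exhaustivity: Idris is the only agent satisfying that background.
Fact (8) shares the background but with agent = Beatrice; exhaustivity is violated.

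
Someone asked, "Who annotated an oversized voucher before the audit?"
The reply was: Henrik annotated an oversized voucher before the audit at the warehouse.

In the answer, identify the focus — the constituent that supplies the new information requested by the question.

Henrik

The wh-word "who" asks about the subject (agent).
In the answer, "an oversized voucher" and "before the audit" are given — repeated from the question.
"at the warehouse" is also new, but it specifies the location, which is not what the question asks about — so it is not the focus.
The constituent filling the subject (agent) gap is "Henrik"; that is the focus.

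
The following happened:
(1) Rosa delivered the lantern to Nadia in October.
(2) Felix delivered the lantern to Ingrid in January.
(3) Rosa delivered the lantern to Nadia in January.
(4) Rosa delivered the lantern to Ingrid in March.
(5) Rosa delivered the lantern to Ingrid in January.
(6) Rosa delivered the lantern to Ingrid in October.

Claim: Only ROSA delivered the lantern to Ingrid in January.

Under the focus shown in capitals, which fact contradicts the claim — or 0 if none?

2

Focus (in capitals) is "Rosa" — the agent. "Only" excludes alternative agents while holding fixed thing = the lantern, recipient = Ingrid, setting = in January.
Fact (2) shares the background but differs in agent (Felix) — a counterexample.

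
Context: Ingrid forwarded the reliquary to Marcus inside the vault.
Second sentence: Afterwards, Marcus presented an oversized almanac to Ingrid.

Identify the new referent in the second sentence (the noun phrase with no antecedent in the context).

an oversized almanac

"Marcus" and "Ingrid" in the second sentence are given — already mentioned in the context.
"an oversized almanac" has no antecedent in the context; it is discourse-new (the indefinite article also signals a new referent).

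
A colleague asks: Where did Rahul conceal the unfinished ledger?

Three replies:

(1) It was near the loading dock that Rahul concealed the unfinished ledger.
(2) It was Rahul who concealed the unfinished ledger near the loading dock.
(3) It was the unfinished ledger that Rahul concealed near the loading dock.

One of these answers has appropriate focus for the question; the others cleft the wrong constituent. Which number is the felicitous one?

The question word "where" targets the location.
Option (1) clefts "near the loading dock" — that matches what the question asks about.
Option (2) clefts "Rahul" — the subject (agent), not what was asked.
Option (3) clefts "the unfinished ledger" — the direct object, not what was asked.
So the congruent reply is (1).

1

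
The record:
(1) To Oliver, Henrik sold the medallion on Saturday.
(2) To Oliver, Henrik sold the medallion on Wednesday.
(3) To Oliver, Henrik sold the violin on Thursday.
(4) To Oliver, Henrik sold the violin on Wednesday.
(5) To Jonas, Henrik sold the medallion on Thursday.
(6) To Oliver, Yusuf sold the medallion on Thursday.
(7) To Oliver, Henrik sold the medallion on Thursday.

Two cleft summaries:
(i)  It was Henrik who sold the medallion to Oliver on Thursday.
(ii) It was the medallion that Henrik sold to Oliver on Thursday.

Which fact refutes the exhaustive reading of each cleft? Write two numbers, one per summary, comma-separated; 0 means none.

6, 3

Summary (i) focuses "Henrik" (the agent); background same thing, recipient, setting (the medallion / Oliver / on Thursday). Fact (6) matches that background with agent = Yusuf — refutes (i).
Summary (ii) focuses "the medallion" (the thing); background same agent, recipient, setting (Henrik / Oliver / on Thursday). Fact (3) matches that background with thing = the violin — refutes (ii).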